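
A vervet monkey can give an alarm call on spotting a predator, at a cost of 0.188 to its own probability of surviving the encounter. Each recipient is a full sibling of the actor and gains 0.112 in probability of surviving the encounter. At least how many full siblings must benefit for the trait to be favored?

4

r to a full sibling = 0.5 (full sibs share both parents — two paths of length 2: r = 2·(1/2)^2 = 1/2).
Hamilton's rule: n·r·B > C  ⇒  n > C/(r·B) = 0.188/(0.5·0.112) = 3.357.
The smallest integer exceeding 3.357 is 4.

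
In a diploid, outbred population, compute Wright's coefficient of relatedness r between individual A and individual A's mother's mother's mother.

0.125

Each parent–offspring link contributes a factor of 1/2, and independent paths through distinct common ancestors add.
Three parent–offspring links: r = (1/2)^3 = 1/8.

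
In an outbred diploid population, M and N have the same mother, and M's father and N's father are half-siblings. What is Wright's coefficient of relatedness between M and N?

0.3125

Independent pedigree routes through distinct common ancestors add.
M and N are related in two ways: half-sibs through their shared mother (r = 1/4) and half first cousins through their fathers (r = 1/16).
r = 1/4 + 1/16 = 0.3125.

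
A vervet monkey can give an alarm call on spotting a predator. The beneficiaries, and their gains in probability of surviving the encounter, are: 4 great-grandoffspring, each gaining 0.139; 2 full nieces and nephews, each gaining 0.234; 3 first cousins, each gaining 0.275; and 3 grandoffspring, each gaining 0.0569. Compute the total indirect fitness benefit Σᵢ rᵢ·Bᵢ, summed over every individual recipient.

0.3323

r to a great-grandoffspring = 1/8 (three parent–offspring links: r = (1/2)^3 = 1/8).
r to a full niece or nephew = 1/4 (full aunt/uncle↔niece/nephew: two paths of length 3 through the shared grandparent pair: r = 2·(1/2)^3 = 1/4).
r to a first cousin = 1/8 (first cousins share one grandparent pair — two paths of length 4: r = 2·(1/2)^4 = 1/8).
r to a grandoffspring = 0.25 (two parent–offspring links: r = (1/2)^2 = 1/4).
Summing one r·B term per recipient: 4·0.125·0.139 + 2·0.25·0.234 + 3·0.125·0.275 + 3·0.25·0.0569 = 0.3323.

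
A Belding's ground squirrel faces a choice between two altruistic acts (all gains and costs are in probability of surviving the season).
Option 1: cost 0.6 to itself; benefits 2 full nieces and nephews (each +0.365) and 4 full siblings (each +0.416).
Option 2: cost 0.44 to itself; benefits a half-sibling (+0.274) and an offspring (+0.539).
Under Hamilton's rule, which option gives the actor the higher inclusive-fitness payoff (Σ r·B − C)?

Option 1

Option 1: r to a full niece or nephew = 0.25.
Option 1: r to a full sibling = 0.5.
Option 1: Σ r·B − C = (2·0.25·0.365 + 4·0.5·0.416) − 0.6 = 0.4145.
Option 2: r to a half-sibling = 0.25.
Option 2: r to an offspring = 0.5.
Option 2: Σ r·B − C = (1·0.25·0.274 + 1·0.5·0.539) − 0.44 = -0.102.
Option 1 has the higher net inclusive-fitness payoff.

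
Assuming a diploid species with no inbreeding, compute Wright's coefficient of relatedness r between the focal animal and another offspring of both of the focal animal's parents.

Each parent–offspring link contributes a factor of 1/2, and independent paths through distinct common ancestors add.
Full sibs share both parents — two paths of length 2: r = 2·(1/2)^2 = 1/2.

0.5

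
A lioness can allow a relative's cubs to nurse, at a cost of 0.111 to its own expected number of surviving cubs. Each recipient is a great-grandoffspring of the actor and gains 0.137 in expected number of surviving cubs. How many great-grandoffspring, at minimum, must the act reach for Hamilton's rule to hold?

7

r to a great-grandoffspring = 0.125 (three parent–offspring links: r = (1/2)^3 = 1/8).
Hamilton's rule: n·r·B > C  ⇒  n > C/(r·B) = 0.111/(0.125·0.137) = 6.482.
The smallest integer exceeding 6.482 is 7.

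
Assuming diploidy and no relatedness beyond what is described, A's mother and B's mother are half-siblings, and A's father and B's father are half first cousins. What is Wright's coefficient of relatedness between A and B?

With two independent routes of shared ancestry, r is the sum of the two contributions.
A and B are related in two ways: half first cousins through their mothers (r = 1/16) and half second cousins through their fathers (r = 1/64).
r = 1/16 + 1/64 = 5/64 = 0.078125.

0.078125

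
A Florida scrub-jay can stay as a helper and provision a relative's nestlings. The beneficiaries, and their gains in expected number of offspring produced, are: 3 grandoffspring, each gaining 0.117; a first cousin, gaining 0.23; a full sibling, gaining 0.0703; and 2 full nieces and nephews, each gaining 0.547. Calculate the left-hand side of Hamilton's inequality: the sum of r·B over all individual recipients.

r to a grandoffspring = 1/4 (two parent–offspring links: r = (1/2)^2 = 1/4).
r to a first cousin = 0.125 (first cousins share one grandparent pair — two paths of length 4: r = 2·(1/2)^4 = 1/8).
r to a full sibling = 0.5 (full sibs share both parents — two paths of length 2: r = 2·(1/2)^2 = 1/2).
r to a full niece or nephew = 0.25 (full aunt/uncle↔niece/nephew: two paths of length 3 through the shared grandparent pair: r = 2·(1/2)^3 = 1/4).
Summing one r·B term per recipient: 3·0.25·0.117 + 1·0.125·0.23 + 1·0.5·0.0703 + 2·0.25·0.547 = 0.42515.

0.42515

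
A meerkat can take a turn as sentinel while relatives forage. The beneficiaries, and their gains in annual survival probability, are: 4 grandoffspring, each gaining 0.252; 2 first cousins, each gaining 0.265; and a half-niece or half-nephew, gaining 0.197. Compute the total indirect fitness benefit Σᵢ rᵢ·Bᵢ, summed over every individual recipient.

r to a grandoffspring = 1/4 (two parent–offspring links: r = (1/2)^2 = 1/4).
r to a first cousin = 0.125 (first cousins share one grandparent pair — two paths of length 4: r = 2·(1/2)^4 = 1/8).
r to a half-niece or half-nephew = 0.125 (half-aunt/uncle↔niece/nephew: one path of length 3: r = (1/2)^3 = 1/8).
Summing one r·B term per recipient: 4·0.25·0.252 + 2·0.125·0.265 + 1·0.125·0.197 = 0.342875.

0.342875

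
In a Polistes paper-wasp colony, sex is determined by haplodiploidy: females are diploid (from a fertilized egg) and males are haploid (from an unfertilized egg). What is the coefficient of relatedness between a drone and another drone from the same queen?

Haploid brothers each carry a random half of the queen's diploid genome, so on average they share half: r = 1/2.

0.5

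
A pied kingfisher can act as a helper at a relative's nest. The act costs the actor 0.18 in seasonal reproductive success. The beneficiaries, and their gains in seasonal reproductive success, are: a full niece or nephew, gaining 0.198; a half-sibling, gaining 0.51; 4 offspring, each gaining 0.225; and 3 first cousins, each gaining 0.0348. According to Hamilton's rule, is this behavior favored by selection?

Hamilton's rule: the trait is favored when the sum of r·B over every recipient exceeds the actor's cost C.
r to a full niece or nephew = 1/4 (full aunt/uncle↔niece/nephew: two paths of length 3 through the shared grandparent pair: r = 2·(1/2)^3 = 1/4).
r to a half-sibling = 0.25 (half-sibs share one parent — one path of length 2: r = (1/2)^2 = 1/4).
r to an offspring = 0.5 (one parent–offspring link: r = (1/2)^1 = 1/2).
r to a first cousin = 1/8 (first cousins share one grandparent pair — two paths of length 4: r = 2·(1/2)^4 = 1/8).
Summing one r·B term per recipient: 1·0.25·0.198 + 1·0.25·0.51 + 4·0.5·0.225 + 3·0.125·0.0348 = 0.64005.
0.64005 > 0.18: the indirect benefit exceeds the cost.

Yes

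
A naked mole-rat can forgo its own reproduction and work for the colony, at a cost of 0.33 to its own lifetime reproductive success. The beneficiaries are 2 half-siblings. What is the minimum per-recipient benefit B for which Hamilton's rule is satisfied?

r to a half-sibling = 0.25 (half-sibs share one parent — one path of length 2: r = (1/2)^2 = 1/4).
Hamilton's rule with n recipients of equal r: n·r·B > C, so B > C/(n·r) = 0.33/(2·0.25) = 0.66.

0.66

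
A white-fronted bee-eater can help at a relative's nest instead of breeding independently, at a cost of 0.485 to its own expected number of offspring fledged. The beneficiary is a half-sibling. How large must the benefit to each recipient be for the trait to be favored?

1.94

r to a half-sibling = 1/4 (half-sibs share one parent — one path of length 2: r = (1/2)^2 = 1/4).
Hamilton's rule with n recipients of equal r: n·r·B > C, so B > C/(n·r) = 0.485/(1·0.25) = 1.94.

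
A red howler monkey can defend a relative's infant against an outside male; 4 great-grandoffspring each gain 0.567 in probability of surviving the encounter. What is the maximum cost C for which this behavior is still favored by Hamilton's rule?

0.2835

r to a great-grandoffspring = 0.125 (three parent–offspring links: r = (1/2)^3 = 1/8).
Hamilton's rule: n·r·B > C, so the trait is favored while C < n·r·B = 4·0.125·0.567 = 0.2835.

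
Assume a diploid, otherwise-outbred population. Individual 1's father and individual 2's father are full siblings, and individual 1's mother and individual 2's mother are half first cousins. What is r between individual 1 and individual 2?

Relatedness sums over independent paths through distinct common ancestors.
Individual 1 and individual 2 are related in two ways: first cousins through their fathers (r = 1/8) and half second cousins through their mothers (r = 1/64).
r = 1/8 + 1/64 = 0.140625.

0.140625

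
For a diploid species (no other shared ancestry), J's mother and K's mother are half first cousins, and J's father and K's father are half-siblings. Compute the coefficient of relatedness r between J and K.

0.078125

Independent pedigree routes through distinct common ancestors add.
J and K are related in two ways: half second cousins through their mothers (r = 1/64) and half first cousins through their fathers (r = 1/16).
r = 1/64 + 1/16 = 5/64 = 0.078125.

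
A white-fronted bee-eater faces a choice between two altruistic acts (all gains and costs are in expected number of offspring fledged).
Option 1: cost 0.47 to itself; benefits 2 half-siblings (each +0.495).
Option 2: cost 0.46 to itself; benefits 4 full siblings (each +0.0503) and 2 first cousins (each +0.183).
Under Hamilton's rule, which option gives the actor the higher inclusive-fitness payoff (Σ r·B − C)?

Option 1: r to a half-sibling = 0.25.
Option 1: Σ r·B − C = (2·0.25·0.495) − 0.47 = -0.2225.
Option 2: r to a full sibling = 0.5.
Option 2: r to a first cousin = 0.125.
Option 2: Σ r·B − C = (4·0.5·0.0503 + 2·0.125·0.183) − 0.46 = -0.31365.
Option 1 has the higher net inclusive-fitness payoff.

Option 1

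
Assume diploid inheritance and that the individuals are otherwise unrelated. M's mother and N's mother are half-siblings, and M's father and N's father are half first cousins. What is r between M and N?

With two independent routes of shared ancestry, r is the sum of the two contributions.
M and N are related in two ways: half first cousins through their mothers (r = 1/16) and half second cousins through their fathers (r = 1/64).
r = 1/16 + 1/64 = 5/64 = 0.078125.

0.078125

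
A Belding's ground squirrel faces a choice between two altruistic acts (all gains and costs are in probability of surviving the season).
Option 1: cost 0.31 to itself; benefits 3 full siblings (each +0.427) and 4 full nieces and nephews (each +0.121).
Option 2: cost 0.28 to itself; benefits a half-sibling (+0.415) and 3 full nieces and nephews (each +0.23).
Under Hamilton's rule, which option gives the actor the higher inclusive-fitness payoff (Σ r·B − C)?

Option 1: r to a full sibling = 0.5.
Option 1: r to a full niece or nephew = 0.25.
Option 1: Σ r·B − C = (3·0.5·0.427 + 4·0.25·0.121) − 0.31 = 0.4515.
Option 2: r to a half-sibling = 0.25.
Option 2: r to a full niece or nephew = 0.25.
Option 2: Σ r·B − C = (1·0.25·0.415 + 3·0.25·0.23) − 0.28 = -0.00375.
Option 1 has the higher net inclusive-fitness payoff.

Option 1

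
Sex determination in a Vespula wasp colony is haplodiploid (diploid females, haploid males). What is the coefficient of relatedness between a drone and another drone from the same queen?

Haploid brothers each carry a random half of the queen's diploid genome, so on average they share half: r = 1/2.

0.5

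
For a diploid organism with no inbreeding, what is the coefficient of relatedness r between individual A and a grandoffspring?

Each parent–offspring link contributes a factor of 1/2, and independent paths through distinct common ancestors add.
Two parent–offspring links: r = (1/2)^2 = 1/4.

0.25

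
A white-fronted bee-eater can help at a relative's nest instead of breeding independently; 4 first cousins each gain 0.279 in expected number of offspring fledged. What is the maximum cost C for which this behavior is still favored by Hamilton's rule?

r to a first cousin = 1/8 (first cousins share one grandparent pair — two paths of length 4: r = 2·(1/2)^4 = 1/8).
Hamilton's rule: n·r·B > C, so the trait is favored while C < n·r·B = 4·0.125·0.279 = 0.1395.

0.1395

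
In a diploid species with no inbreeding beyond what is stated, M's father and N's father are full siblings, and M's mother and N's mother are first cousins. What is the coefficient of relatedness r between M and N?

Wright's path rule: contributions from independent ancestry routes add.
M and N are related in two ways: first cousins through their fathers (r = 1/8) and second cousins through their mothers (r = 1/32).
r = 1/8 + 1/32 = 0.15625.

0.15625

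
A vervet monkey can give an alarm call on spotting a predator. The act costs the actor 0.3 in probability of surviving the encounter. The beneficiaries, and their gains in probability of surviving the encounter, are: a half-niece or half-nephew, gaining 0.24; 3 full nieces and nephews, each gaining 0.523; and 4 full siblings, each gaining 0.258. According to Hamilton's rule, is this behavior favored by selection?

Hamilton's rule: the trait is favored when the sum of r·B over every recipient exceeds the actor's cost C.
r to a half-niece or half-nephew = 1/8 (half-aunt/uncle↔niece/nephew: one path of length 3: r = (1/2)^3 = 1/8).
r to a full niece or nephew = 1/4 (full aunt/uncle↔niece/nephew: two paths of length 3 through the shared grandparent pair: r = 2·(1/2)^3 = 1/4).
r to a full sibling = 0.5 (full sibs share both parents — two paths of length 2: r = 2·(1/2)^2 = 1/2).
Summing one r·B term per recipient: 1·0.125·0.24 + 3·0.25·0.523 + 4·0.5·0.258 = 0.93825.
0.93825 > 0.3: the indirect benefit exceeds the cost.

Yes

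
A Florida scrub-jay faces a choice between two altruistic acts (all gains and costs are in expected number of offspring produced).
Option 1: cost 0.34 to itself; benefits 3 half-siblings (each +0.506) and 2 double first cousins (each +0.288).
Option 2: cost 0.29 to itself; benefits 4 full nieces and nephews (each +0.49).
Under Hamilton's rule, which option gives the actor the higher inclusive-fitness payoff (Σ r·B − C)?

Option 1: r to a half-sibling = 0.25.
Option 1: r to a double first cousin = 0.25.
Option 1: Σ r·B − C = (3·0.25·0.506 + 2·0.25·0.288) − 0.34 = 0.1835.
Option 2: r to a full niece or nephew = 0.25.
Option 2: Σ r·B − C = (4·0.25·0.49) − 0.29 = 0.2.
Option 2 has the higher net inclusive-fitness payoff.

Option 2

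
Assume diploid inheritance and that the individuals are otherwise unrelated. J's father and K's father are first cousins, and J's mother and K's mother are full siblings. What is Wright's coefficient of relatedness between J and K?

Relatedness sums over independent paths through distinct common ancestors.
J and K are related in two ways: second cousins through their fathers (r = 1/32) and first cousins through their mothers (r = 1/8).
r = 1/32 + 1/8 = 0.15625.

0.15625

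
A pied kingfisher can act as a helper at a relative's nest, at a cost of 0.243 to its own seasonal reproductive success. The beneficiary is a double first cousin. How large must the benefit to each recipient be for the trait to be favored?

r to a double first cousin = 0.25 (double first cousins share both grandparent pairs — four paths of length 4: r = 4·(1/2)^4 = 1/4).
Hamilton's rule with n recipients of equal r: n·r·B > C, so B > C/(n·r) = 0.243/(1·0.25) = 0.972.

0.972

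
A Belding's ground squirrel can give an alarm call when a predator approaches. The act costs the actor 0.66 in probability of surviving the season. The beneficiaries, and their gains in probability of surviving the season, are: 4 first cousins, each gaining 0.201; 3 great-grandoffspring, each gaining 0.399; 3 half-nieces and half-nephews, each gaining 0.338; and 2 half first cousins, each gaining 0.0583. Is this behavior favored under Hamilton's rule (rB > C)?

Hamilton's rule: the trait is favored when the sum of r·B over every recipient exceeds the actor's cost C.
r to a first cousin = 1/8 (first cousins share one grandparent pair — two paths of length 4: r = 2·(1/2)^4 = 1/8).
r to a great-grandoffspring = 1/8 (three parent–offspring links: r = (1/2)^3 = 1/8).
r to a half-niece or half-nephew = 0.125 (half-aunt/uncle↔niece/nephew: one path of length 3: r = (1/2)^3 = 1/8).
r to a half first cousin = 0.0625 (half first cousins share one grandparent — one path of length 4: r = (1/2)^4 = 1/16).
Summing one r·B term per recipient: 4·0.125·0.201 + 3·0.125·0.399 + 3·0.125·0.338 + 2·0.0625·0.0583 = 0.3841625.
0.3841625 < 0.66: the indirect benefit is less than the cost.

No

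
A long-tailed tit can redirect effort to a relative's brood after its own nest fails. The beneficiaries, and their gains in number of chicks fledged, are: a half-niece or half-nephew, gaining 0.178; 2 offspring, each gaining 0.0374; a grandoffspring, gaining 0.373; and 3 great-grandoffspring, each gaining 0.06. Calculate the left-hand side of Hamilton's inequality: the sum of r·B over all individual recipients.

0.1754

r to a half-niece or half-nephew = 1/8 (half-aunt/uncle↔niece/nephew: one path of length 3: r = (1/2)^3 = 1/8).
r to an offspring = 1/2 (one parent–offspring link: r = (1/2)^1 = 1/2).
r to a grandoffspring = 1/4 (two parent–offspring links: r = (1/2)^2 = 1/4).
r to a great-grandoffspring = 0.125 (three parent–offspring links: r = (1/2)^3 = 1/8).
Summing one r·B term per recipient: 1·0.125·0.178 + 2·0.5·0.0374 + 1·0.25·0.373 + 3·0.125·0.06 = 0.1754.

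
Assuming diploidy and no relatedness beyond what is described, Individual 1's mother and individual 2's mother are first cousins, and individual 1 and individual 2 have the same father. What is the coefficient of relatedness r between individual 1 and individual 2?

Relatedness sums over independent paths through distinct common ancestors.
Individual 1 and individual 2 are related in two ways: second cousins through their mothers (r = 1/32) and half-sibs through their shared father (r = 1/4).
r = 1/32 + 1/4 = 0.28125.

0.28125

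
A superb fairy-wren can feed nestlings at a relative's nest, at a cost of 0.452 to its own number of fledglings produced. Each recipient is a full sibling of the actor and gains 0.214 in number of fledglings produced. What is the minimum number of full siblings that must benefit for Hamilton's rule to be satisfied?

r to a full sibling = 1/2 (full sibs share both parents — two paths of length 2: r = 2·(1/2)^2 = 1/2).
Hamilton's rule: n·r·B > C  ⇒  n > C/(r·B) = 0.452/(0.5·0.214) = 4.224.
The smallest integer exceeding 4.224 is 5.

5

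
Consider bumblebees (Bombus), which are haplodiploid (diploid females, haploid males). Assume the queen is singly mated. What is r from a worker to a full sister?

0.75

Haplodiploid full sisters inherit their father's entire haploid genome identically (contributing 1/2) and on average half of their mother's contribution (1/2 · 1/2 = 1/4); r = 1/2 + 1/4 = 3/4.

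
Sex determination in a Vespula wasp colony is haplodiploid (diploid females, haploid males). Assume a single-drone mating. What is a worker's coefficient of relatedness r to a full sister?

0.75

Haplodiploid full sisters inherit their father's entire haploid genome identically (contributing 1/2) and on average half of their mother's contribution (1/2 · 1/2 = 1/4); r = 1/2 + 1/4 = 3/4.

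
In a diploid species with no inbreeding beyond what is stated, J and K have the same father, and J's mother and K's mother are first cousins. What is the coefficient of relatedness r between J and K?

0.28125

Wright's path rule: contributions from independent ancestry routes add.
J and K are related in two ways: half-sibs through their shared father (r = 1/4) and second cousins through their mothers (r = 1/32).
r = 1/4 + 1/32 = 9/32 = 0.28125.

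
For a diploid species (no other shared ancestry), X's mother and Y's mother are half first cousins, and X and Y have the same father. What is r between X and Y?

Wright's path rule: contributions from independent ancestry routes add.
X and Y are related in two ways: half second cousins through their mothers (r = 1/64) and half-sibs through their shared father (r = 1/4).
r = 1/64 + 1/4 = 17/64 = 0.265625.

0.265625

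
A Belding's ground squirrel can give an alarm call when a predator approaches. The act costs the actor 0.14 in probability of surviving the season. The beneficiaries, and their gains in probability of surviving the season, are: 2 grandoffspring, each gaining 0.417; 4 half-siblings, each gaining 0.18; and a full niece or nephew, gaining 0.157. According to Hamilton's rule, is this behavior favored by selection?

Hamilton's rule: the trait is favored when the sum of r·B over every recipient exceeds the actor's cost C.
r to a grandoffspring = 0.25 (two parent–offspring links: r = (1/2)^2 = 1/4).
r to a half-sibling = 0.25 (half-sibs share one parent — one path of length 2: r = (1/2)^2 = 1/4).
r to a full niece or nephew = 0.25 (full aunt/uncle↔niece/nephew: two paths of length 3 through the shared grandparent pair: r = 2·(1/2)^3 = 1/4).
Summing one r·B term per recipient: 2·0.25·0.417 + 4·0.25·0.18 + 1·0.25·0.157 = 0.42775.
0.42775 > 0.14: the indirect benefit exceeds the cost.

Yes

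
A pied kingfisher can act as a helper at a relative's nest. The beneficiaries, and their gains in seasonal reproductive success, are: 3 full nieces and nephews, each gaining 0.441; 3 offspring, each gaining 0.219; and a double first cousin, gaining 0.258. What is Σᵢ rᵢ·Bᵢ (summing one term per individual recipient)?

r to a full niece or nephew = 1/4 (full aunt/uncle↔niece/nephew: two paths of length 3 through the shared grandparent pair: r = 2·(1/2)^3 = 1/4).
r to an offspring = 1/2 (one parent–offspring link: r = (1/2)^1 = 1/2).
r to a double first cousin = 0.25 (double first cousins share both grandparent pairs — four paths of length 4: r = 4·(1/2)^4 = 1/4).
Summing one r·B term per recipient: 3·0.25·0.441 + 3·0.5·0.219 + 1·0.25·0.258 = 0.72375.

0.72375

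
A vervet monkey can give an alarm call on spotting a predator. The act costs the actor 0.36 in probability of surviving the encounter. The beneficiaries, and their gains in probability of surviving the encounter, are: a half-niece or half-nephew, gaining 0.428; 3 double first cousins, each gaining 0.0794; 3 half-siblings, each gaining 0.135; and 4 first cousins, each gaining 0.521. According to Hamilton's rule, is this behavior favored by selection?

Yes

Hamilton's rule: the trait is favored when the sum of r·B over every recipient exceeds the actor's cost C.
r to a half-niece or half-nephew = 0.125 (half-aunt/uncle↔niece/nephew: one path of length 3: r = (1/2)^3 = 1/8).
r to a double first cousin = 0.25 (double first cousins share both grandparent pairs — four paths of length 4: r = 4·(1/2)^4 = 1/4).
r to a half-sibling = 0.25 (half-sibs share one parent — one path of length 2: r = (1/2)^2 = 1/4).
r to a first cousin = 0.125 (first cousins share one grandparent pair — two paths of length 4: r = 2·(1/2)^4 = 1/8).
Summing one r·B term per recipient: 1·0.125·0.428 + 3·0.25·0.0794 + 3·0.25·0.135 + 4·0.125·0.521 = 0.4748.
0.4748 > 0.36: the indirect benefit exceeds the cost.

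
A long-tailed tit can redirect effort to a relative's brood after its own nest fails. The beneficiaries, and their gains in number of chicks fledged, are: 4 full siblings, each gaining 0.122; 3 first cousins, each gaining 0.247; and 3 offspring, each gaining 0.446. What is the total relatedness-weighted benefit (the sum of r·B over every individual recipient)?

r to a full sibling = 1/2 (full sibs share both parents — two paths of length 2: r = 2·(1/2)^2 = 1/2).
r to a first cousin = 0.125 (first cousins share one grandparent pair — two paths of length 4: r = 2·(1/2)^4 = 1/8).
r to an offspring = 0.5 (one parent–offspring link: r = (1/2)^1 = 1/2).
Summing one r·B term per recipient: 4·0.5·0.122 + 3·0.125·0.247 + 3·0.5·0.446 = 1.005625.

1.005625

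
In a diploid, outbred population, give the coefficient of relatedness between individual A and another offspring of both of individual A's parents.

0.5

Each parent–offspring link contributes a factor of 1/2, and independent paths through distinct common ancestors add.
Full sibs share both parents — two paths of length 2: r = 2·(1/2)^2 = 1/2.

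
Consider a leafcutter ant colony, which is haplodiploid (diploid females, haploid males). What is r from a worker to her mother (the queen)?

0.5

One meiotic link between diploid queen and diploid daughter: r = 1/2.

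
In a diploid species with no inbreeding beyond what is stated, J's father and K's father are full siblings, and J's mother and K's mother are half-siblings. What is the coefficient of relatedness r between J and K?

0.1875

Relatedness sums over independent paths through distinct common ancestors.
J and K are related in two ways: first cousins through their fathers (r = 1/8) and half first cousins through their mothers (r = 1/16).
r = 1/8 + 1/16 = 0.1875.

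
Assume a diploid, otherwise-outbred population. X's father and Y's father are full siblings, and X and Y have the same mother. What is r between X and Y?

0.375

Independent pedigree routes through distinct common ancestors add.
X and Y are related in two ways: first cousins through their fathers (r = 1/8) and half-sibs through their shared mother (r = 1/4).
r = 1/8 + 1/4 = 0.375.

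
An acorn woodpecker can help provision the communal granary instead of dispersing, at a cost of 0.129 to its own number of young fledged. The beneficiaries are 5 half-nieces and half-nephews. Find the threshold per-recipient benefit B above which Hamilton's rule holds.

r to a half-niece or half-nephew = 0.125 (half-aunt/uncle↔niece/nephew: one path of length 3: r = (1/2)^3 = 1/8).
Hamilton's rule with n recipients of equal r: n·r·B > C, so B > C/(n·r) = 0.129/(5·0.125) = 0.2064.

0.2064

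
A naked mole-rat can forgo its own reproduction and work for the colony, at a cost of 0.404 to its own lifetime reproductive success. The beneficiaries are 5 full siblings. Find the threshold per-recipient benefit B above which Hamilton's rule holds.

r to a full sibling = 1/2 (full sibs share both parents — two paths of length 2: r = 2·(1/2)^2 = 1/2).
Hamilton's rule with n recipients of equal r: n·r·B > C, so B > C/(n·r) = 0.404/(5·0.5) = 0.1616.

0.1616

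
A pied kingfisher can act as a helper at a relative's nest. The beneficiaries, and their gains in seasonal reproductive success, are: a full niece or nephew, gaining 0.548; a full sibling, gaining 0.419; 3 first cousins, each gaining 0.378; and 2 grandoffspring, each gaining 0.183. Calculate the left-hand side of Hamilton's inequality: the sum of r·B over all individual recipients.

0.57975

r to a full niece or nephew = 0.25 (full aunt/uncle↔niece/nephew: two paths of length 3 through the shared grandparent pair: r = 2·(1/2)^3 = 1/4).
r to a full sibling = 0.5 (full sibs share both parents — two paths of length 2: r = 2·(1/2)^2 = 1/2).
r to a first cousin = 0.125 (first cousins share one grandparent pair — two paths of length 4: r = 2·(1/2)^4 = 1/8).
r to a grandoffspring = 1/4 (two parent–offspring links: r = (1/2)^2 = 1/4).
Summing one r·B term per recipient: 1·0.25·0.548 + 1·0.5·0.419 + 3·0.125·0.378 + 2·0.25·0.183 = 0.57975.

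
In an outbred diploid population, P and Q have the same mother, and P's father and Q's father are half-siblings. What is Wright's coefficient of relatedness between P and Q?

With two independent routes of shared ancestry, r is the sum of the two contributions.
P and Q are related in two ways: half-sibs through their shared mother (r = 1/4) and half first cousins through their fathers (r = 1/16).
r = 1/4 + 1/16 = 5/16 = 0.3125.

0.3125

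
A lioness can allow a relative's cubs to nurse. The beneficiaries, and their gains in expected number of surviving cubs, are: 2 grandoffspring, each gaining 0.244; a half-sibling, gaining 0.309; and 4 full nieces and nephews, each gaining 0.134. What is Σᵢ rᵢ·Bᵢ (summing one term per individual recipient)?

r to a grandoffspring = 1/4 (two parent–offspring links: r = (1/2)^2 = 1/4).
r to a half-sibling = 1/4 (half-sibs share one parent — one path of length 2: r = (1/2)^2 = 1/4).
r to a full niece or nephew = 0.25 (full aunt/uncle↔niece/nephew: two paths of length 3 through the shared grandparent pair: r = 2·(1/2)^3 = 1/4).
Summing one r·B term per recipient: 2·0.25·0.244 + 1·0.25·0.309 + 4·0.25·0.134 = 0.33325.

0.33325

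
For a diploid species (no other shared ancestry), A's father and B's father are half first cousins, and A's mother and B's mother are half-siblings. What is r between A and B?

0.078125

Wright's path rule: contributions from independent ancestry routes add.
A and B are related in two ways: half second cousins through their fathers (r = 1/64) and half first cousins through their mothers (r = 1/16).
r = 1/64 + 1/16 = 0.078125.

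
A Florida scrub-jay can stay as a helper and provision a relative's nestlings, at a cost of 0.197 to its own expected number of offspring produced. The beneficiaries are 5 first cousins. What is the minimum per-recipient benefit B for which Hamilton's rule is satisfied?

0.3152

r to a first cousin = 0.125 (first cousins share one grandparent pair — two paths of length 4: r = 2·(1/2)^4 = 1/8).
Hamilton's rule with n recipients of equal r: n·r·B > C, so B > C/(n·r) = 0.197/(5·0.125) = 0.3152.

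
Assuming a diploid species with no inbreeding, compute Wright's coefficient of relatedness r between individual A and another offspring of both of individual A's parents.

Each parent–offspring link contributes a factor of 1/2, and independent paths through distinct common ancestors add.
Full sibs share both parents — two paths of length 2: r = 2·(1/2)^2 = 1/2.

0.5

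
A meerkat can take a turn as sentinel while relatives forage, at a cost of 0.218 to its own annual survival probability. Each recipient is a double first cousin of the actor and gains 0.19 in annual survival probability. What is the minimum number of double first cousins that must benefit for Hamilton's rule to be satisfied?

r to a double first cousin = 0.25 (double first cousins share both grandparent pairs — four paths of length 4: r = 4·(1/2)^4 = 1/4).
Hamilton's rule: n·r·B > C  ⇒  n > C/(r·B) = 0.218/(0.25·0.19) = 4.589.
The smallest integer exceeding 4.589 is 5.

5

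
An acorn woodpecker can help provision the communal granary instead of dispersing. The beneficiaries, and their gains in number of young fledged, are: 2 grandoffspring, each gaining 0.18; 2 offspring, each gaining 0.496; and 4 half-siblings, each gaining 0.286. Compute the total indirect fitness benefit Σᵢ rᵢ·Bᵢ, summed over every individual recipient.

r to a grandoffspring = 1/4 (two parent–offspring links: r = (1/2)^2 = 1/4).
r to an offspring = 0.5 (one parent–offspring link: r = (1/2)^1 = 1/2).
r to a half-sibling = 1/4 (half-sibs share one parent — one path of length 2: r = (1/2)^2 = 1/4).
Summing one r·B term per recipient: 2·0.25·0.18 + 2·0.5·0.496 + 4·0.25·0.286 = 0.872.

0.872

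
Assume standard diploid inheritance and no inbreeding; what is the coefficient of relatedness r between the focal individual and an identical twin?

1

Each parent–offspring link contributes a factor of 1/2, and independent paths through distinct common ancestors add.
Monozygotic twins share every allele identical by descent: r = 1.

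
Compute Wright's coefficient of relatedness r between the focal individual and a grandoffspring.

Two parent–offspring links: r = (1/2)^2 = 1/4.

0.25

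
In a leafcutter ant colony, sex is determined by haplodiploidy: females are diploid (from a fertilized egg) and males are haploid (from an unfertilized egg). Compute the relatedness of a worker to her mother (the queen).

One meiotic link between diploid queen and diploid daughter: r = 1/2.

0.5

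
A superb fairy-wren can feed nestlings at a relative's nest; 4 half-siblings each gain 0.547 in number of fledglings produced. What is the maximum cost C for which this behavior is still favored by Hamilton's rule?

r to a half-sibling = 1/4 (half-sibs share one parent — one path of length 2: r = (1/2)^2 = 1/4).
Hamilton's rule: n·r·B > C, so the trait is favored while C < n·r·B = 4·0.25·0.547 = 0.547.

0.547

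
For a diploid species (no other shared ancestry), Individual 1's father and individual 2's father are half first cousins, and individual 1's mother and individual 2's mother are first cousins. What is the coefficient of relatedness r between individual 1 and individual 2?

Wright's path rule: contributions from independent ancestry routes add.
Individual 1 and individual 2 are related in two ways: half second cousins through their fathers (r = 1/64) and second cousins through their mothers (r = 1/32).
r = 1/64 + 1/32 = 3/64 = 0.046875.

0.046875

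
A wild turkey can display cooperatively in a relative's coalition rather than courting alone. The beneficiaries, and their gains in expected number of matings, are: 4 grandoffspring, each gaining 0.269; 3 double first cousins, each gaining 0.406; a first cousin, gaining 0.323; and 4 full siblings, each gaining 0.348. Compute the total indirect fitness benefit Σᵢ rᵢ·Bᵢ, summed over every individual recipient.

1.309875

r to a grandoffspring = 0.25 (two parent–offspring links: r = (1/2)^2 = 1/4).
r to a double first cousin = 1/4 (double first cousins share both grandparent pairs — four paths of length 4: r = 4·(1/2)^4 = 1/4).
r to a first cousin = 0.125 (first cousins share one grandparent pair — two paths of length 4: r = 2·(1/2)^4 = 1/8).
r to a full sibling = 0.5 (full sibs share both parents — two paths of length 2: r = 2·(1/2)^2 = 1/2).
Summing one r·B term per recipient: 4·0.25·0.269 + 3·0.25·0.406 + 1·0.125·0.323 + 4·0.5·0.348 = 1.309875.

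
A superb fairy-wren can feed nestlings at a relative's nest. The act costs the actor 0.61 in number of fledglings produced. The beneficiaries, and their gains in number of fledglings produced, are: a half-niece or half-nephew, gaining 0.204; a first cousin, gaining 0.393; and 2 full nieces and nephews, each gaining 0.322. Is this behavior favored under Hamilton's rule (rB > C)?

Hamilton's rule: the trait is favored when the sum of r·B over every recipient exceeds the actor's cost C.
r to a half-niece or half-nephew = 1/8 (half-aunt/uncle↔niece/nephew: one path of length 3: r = (1/2)^3 = 1/8).
r to a first cousin = 0.125 (first cousins share one grandparent pair — two paths of length 4: r = 2·(1/2)^4 = 1/8).
r to a full niece or nephew = 0.25 (full aunt/uncle↔niece/nephew: two paths of length 3 through the shared grandparent pair: r = 2·(1/2)^3 = 1/4).
Summing one r·B term per recipient: 1·0.125·0.204 + 1·0.125·0.393 + 2·0.25·0.322 = 0.235625.
0.235625 < 0.61: the indirect benefit is less than the cost.

No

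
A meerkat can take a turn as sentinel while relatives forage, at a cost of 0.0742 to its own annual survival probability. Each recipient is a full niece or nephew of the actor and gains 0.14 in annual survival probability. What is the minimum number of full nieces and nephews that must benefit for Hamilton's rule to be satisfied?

r to a full niece or nephew = 1/4 (full aunt/uncle↔niece/nephew: two paths of length 3 through the shared grandparent pair: r = 2·(1/2)^3 = 1/4).
Hamilton's rule: n·r·B > C  ⇒  n > C/(r·B) = 0.0742/(0.25·0.14) = 2.12.
The smallest integer exceeding 2.12 is 3.

3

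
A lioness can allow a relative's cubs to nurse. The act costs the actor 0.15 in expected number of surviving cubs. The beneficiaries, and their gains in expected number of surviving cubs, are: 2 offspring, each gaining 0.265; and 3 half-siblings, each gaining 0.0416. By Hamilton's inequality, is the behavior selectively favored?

Hamilton's rule: the trait is favored when the sum of r·B over every recipient exceeds the actor's cost C.
r to an offspring = 1/2 (one parent–offspring link: r = (1/2)^1 = 1/2).
r to a half-sibling = 0.25 (half-sibs share one parent — one path of length 2: r = (1/2)^2 = 1/4).
Summing one r·B term per recipient: 2·0.5·0.265 + 3·0.25·0.0416 = 0.2962.
0.2962 > 0.15: the indirect benefit exceeds the cost.

Yes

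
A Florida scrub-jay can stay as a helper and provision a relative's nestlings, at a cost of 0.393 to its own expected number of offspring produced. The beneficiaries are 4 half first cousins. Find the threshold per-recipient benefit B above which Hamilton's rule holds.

1.572

r to a half first cousin = 1/16 (half first cousins share one grandparent — one path of length 4: r = (1/2)^4 = 1/16).
Hamilton's rule with n recipients of equal r: n·r·B > C, so B > C/(n·r) = 0.393/(4·0.0625) = 1.572.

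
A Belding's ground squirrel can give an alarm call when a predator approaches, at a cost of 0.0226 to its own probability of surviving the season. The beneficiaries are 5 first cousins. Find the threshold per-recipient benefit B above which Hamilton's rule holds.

r to a first cousin = 1/8 (first cousins share one grandparent pair — two paths of length 4: r = 2·(1/2)^4 = 1/8).
Hamilton's rule with n recipients of equal r: n·r·B > C, so B > C/(n·r) = 0.0226/(5·0.125) = 0.0362.

0.0362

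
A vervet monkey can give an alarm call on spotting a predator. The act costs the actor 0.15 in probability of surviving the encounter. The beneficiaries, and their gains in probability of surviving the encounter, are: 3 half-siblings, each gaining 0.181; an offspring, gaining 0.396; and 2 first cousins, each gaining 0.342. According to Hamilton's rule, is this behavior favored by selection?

Hamilton's rule: the trait is favored when the sum of r·B over every recipient exceeds the actor's cost C.
r to a half-sibling = 0.25 (half-sibs share one parent — one path of length 2: r = (1/2)^2 = 1/4).
r to an offspring = 0.5 (one parent–offspring link: r = (1/2)^1 = 1/2).
r to a first cousin = 1/8 (first cousins share one grandparent pair — two paths of length 4: r = 2·(1/2)^4 = 1/8).
Summing one r·B term per recipient: 3·0.25·0.181 + 1·0.5·0.396 + 2·0.125·0.342 = 0.41925.
0.41925 > 0.15: the indirect benefit exceeds the cost.

Yes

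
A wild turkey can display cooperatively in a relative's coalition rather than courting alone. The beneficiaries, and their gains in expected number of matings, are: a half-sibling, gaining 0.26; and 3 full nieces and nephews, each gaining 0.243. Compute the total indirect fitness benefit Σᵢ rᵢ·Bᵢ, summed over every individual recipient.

r to a half-sibling = 0.25 (half-sibs share one parent — one path of length 2: r = (1/2)^2 = 1/4).
r to a full niece or nephew = 0.25 (full aunt/uncle↔niece/nephew: two paths of length 3 through the shared grandparent pair: r = 2·(1/2)^3 = 1/4).
Summing one r·B term per recipient: 1·0.25·0.26 + 3·0.25·0.243 = 0.24725.

0.24725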